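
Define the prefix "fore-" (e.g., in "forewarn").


Prefix: fore-
Example: forewarn (fore- + warn)
Meaning = before


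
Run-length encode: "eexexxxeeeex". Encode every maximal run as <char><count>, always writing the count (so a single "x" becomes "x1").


String: "eexexxxeeeex"
Scanning for consecutive runs:
  'e' x 2
  'x' x 1
  'e' x 1
  'x' x 3
  'e' x 4
  'x' x 1
RLE = "e2x1e1x3e4x1"


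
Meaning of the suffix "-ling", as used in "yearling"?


Suffix: -ling
Example: yearling = year + -ling
Meaning = small / young


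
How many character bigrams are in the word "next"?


Word: "next" (length 4)
Number of 2-grams = length - 2 + 1 = 4 - 2 + 1
= 3


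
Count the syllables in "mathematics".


Word: "mathematics"
Syllable breakdown: math / e / mat / ics
Counting: 4 parts
= 4 syllables


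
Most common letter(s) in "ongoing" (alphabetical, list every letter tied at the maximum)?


Word: "ongoing"
Letter counts:
  'g': 2
  'i': 1
  'n': 2
  'o': 2
Maximum count = 2
Most frequent = 'g', 'n', 'o' (2 times each)


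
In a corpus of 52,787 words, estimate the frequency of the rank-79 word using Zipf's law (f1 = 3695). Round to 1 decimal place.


Zipf's law: f(r) = f(1) / r
f(1) = 3695
f(79) = 3695 / 79
= 46.8 occurrences


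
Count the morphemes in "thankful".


Word: "thankful"
Morphemes: thank + -ful
Each morpheme carries meaning
= 2 morphemes


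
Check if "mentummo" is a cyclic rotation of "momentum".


Word: "momentum", Candidate: "mentummo"
Method: check if candidate is substring of word+word
"momentummomentum" contains "mentummo"? Yes
Is rotation = Yes


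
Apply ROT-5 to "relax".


Word: "relax"
Shift: 5
Each letter → (letter + shift) mod 26:
  'r' (17) + 5 = 22 → 'w'
  'e' (4) + 5 = 9 → 'j'
  'l' (11) + 5 = 16 → 'q'
  'a' (0) + 5 = 5 → 'f'
  'x' (23) + 5 = 2 → 'c'
Result = "wjqfc"


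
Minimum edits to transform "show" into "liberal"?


Word 1: "show" (length 4)
Word 2: "liberal" (length 7)
One optimal edit sequence (insert/delete/substitute each cost 1):
  1. insert 'l'  (+1)
  2. insert 'i'  (+1)
  3. insert 'b'  (+1)
  4. substitute 's' -> 'e'  (+1)
  5. substitute 'h' -> 'r'  (+1)
  6. substitute 'o' -> 'a'  (+1)
  7. substitute 'w' -> 'l'  (+1)
Total edit operations: 7
Edit distance = 7


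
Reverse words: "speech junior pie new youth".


Original: "speech junior pie new youth"
Words (1..n): speech | junior | pie | new | youth
Reversed (n..1): youth | new | pie | junior | speech
Result = "youth new pie junior speech"


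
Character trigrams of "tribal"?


Word: "tribal" (length 6)
Number of trigrams = 6 - 3 + 1 = 4
  Position 0: "tri"
  Position 1: "rib"
  Position 2: "iba"
  Position 3: "bal"
Trigrams = "tri", "rib", "iba", "bal"


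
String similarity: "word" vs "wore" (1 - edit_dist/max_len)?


Word 1: "word" (length 4)
Word 2: "wore" (length 4)
One optimal edit sequence:
  1. keep 'w'
  2. keep 'o'
  3. keep 'r'
  4. substitute 'd' -> 'e'  (+1)
Edit distance = 1
Max length = max(4, 4) = 4
Similarity = 1 - 1/4
= 0.7500


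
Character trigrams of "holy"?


Word: "holy" (length 4)
Number of trigrams = 4 - 3 + 1 = 2
  Position 0: "hol"
  Position 1: "oly"
Trigrams = "hol", "oly"


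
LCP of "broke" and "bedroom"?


Word 1: "broke"
Word 2: "bedroom"
Comparing from start:
  Pos 0: 'b' == 'b'
  Pos 1: 'r' != 'e' (stop)
LCP = "b" (length 1)


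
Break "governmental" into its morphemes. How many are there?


Word: "governmental"
Morphemes: govern / -ment / -al
Each morpheme carries meaning
= 3 morphemes


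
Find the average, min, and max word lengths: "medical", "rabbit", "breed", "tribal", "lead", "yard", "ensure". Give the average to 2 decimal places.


Lengths: "medical"=7, "rabbit"=6, "breed"=5, "tribal"=6, "lead"=4, "yard"=4, "ensure"=6
Sum = 38, Count = 7
Average = 38/7 = 5.43
= avg=5.43, min=4, max=7


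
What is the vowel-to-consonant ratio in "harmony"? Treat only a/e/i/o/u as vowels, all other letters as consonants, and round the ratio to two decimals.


Word: "harmony"
Vowels (a,e,i,o,u): 2
Consonants: 5
Ratio = 2/5
= 0.40


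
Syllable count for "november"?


Word: "november"
Syllable breakdown: no / vem / ber
Counting: 3 parts
= 3 syllables


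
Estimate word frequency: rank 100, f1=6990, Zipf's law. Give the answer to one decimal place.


Zipf's law: f(r) = f(1) / r
f(1) = 6990
f(100) = 6990 / 100
= 69.9 occurrences


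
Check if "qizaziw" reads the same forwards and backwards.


Word: "qizaziw"
Reversed: "wizaziq"
Forward == Backward? qizaziw != wizaziq
Palindrome = No


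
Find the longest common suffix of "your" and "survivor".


Word 1: "your"
Word 2: "survivor"
Comparing from end:
  Pos -1: 'r' == 'r'
  Pos -2: 'u' != 'o' (stop)
LCS = "r" (length 1)


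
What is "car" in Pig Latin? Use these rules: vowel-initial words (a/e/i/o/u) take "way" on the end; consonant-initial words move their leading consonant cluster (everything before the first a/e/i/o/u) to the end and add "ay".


Word: "car"
Starts with consonant(s) → move to end, add 'ay'
Consonant cluster: "c"
Pig Latin = "arcay"


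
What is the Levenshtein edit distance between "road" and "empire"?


Word 1: "road" (length 4)
Word 2: "empire" (length 6)
One optimal edit sequence (insert/delete/substitute each cost 1):
  1. insert 'e'  (+1)
  2. insert 'm'  (+1)
  3. substitute 'r' -> 'p'  (+1)
  4. substitute 'o' -> 'i'  (+1)
  5. substitute 'a' -> 'r'  (+1)
  6. substitute 'd' -> 'e'  (+1)
Total edit operations: 6
Edit distance = 6


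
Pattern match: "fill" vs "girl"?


Pattern of "fill": [0, 1, 2, 2]
Pattern of "girl": [0, 1, 2, 3]
Patterns do not match
Same pattern = No


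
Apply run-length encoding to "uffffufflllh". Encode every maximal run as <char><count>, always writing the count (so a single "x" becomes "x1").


String: "uffffufflllh"
Scanning for consecutive runs:
  'u' x 1
  'f' x 4
  'u' x 1
  'f' x 2
  'l' x 3
  'h' x 1
RLE = "u1f4u1f2l3h1"


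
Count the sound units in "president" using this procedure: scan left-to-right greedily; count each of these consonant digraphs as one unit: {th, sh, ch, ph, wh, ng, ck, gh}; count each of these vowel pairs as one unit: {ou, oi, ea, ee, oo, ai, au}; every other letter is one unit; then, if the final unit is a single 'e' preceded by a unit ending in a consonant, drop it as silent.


Word: "president" (9 letters)
Left-to-right scan:
  [1] 'p' (letter)
  [2] 'r' (letter)
  [3] 'e' (letter)
  [4] 's' (letter)
  [5] 'i' (letter)
  [6] 'd' (letter)
  [7] 'e' (letter)
  [8] 'n' (letter)
  [9] 't' (letter)
Units from scan: 9
Sound units = 9 units


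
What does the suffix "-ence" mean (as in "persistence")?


Suffix: -ence
Example: persistence (persist + -ence)
Meaning = state of


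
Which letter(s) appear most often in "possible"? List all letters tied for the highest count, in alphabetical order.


Word: "possible"
Letter counts:
  'b': 1
  'e': 1
  'i': 1
  'l': 1
  'o': 1
  'p': 1
  's': 2
Maximum count = 2
Most frequent = 's' (2 times each)


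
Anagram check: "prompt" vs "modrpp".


Word 1: "prompt" → sorted: mopprt
Word 2: "modrpp" → sorted: dmoppr
Same letters? mopprt != dmoppr
Anagram = No


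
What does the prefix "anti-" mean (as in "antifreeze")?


Prefix: anti-
As in: antifreeze -> anti- + freeze
Meaning = against


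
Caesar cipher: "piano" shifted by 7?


Word: "piano"
Shift: 7
Each letter → (letter + shift) mod 26:
  'p' (15) + 7 = 22 → 'w'
  'i' (8) + 7 = 15 → 'p'
  'a' (0) + 7 = 7 → 'h'
  'n' (13) + 7 = 20 → 'u'
  'o' (14) + 7 = 21 → 'v'
Result = "wphuv"


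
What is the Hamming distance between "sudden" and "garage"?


Comparing character by character (same length = 6):
  Pos 0: 's' vs 'g' !=
  Pos 1: 'u' vs 'a' !=
  Pos 2: 'd' vs 'r' !=
  Pos 3: 'd' vs 'a' !=
  Pos 4: 'e' vs 'g' !=
  Pos 5: 'n' vs 'e' !=
Hamming distance = 6


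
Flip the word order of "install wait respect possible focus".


Original: "install wait respect possible focus"
Words (1..n): install | wait | respect | possible | focus
Reversed (n..1): focus | possible | respect | wait | install
Result = "focus possible respect wait install"


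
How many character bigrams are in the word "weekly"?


Word: "weekly" (length 6)
Number of 2-grams = length - 2 + 1 = 6 - 2 + 1
= 5


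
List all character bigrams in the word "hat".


Word: "hat" (length 3)
Number of bigrams = 3 - 2 + 1 = 2
  Position 0: "ha"
  Position 1: "at"
Bigrams = "ha", "at"


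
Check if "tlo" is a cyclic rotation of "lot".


Word: "lot", Candidate: "tlo"
Method: check if candidate is substring of word+word
"lotlot" contains "tlo"? Yes
Is rotation = Yes


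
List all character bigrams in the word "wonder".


Word: "wonder" (length 6)
Number of bigrams = 6 - 2 + 1 = 5
  Position 0: "wo"
  Position 1: "on"
  Position 2: "nd"
  Position 3: "de"
  Position 4: "er"
Bigrams = "wo", "on", "nd", "de", "er"


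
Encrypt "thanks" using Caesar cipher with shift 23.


Word: "thanks"
Shift: 23
Each letter → (letter + shift) mod 26:
  't' (19) + 23 = 16 → 'q'
  'h' (7) + 23 = 4 → 'e'
  'a' (0) + 23 = 23 → 'x'
  'n' (13) + 23 = 10 → 'k'
  'k' (10) + 23 = 7 → 'h'
  's' (18) + 23 = 15 → 'p'
Result = "qexkhp"


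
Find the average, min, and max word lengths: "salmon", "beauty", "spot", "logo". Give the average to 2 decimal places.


Lengths: "salmon"=6, "beauty"=6, "spot"=4, "logo"=4
Sum = 20, Count = 4
Average = 20/4 = 5.00
= avg=5.00, min=4, max=6


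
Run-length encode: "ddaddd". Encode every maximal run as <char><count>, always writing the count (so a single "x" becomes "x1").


String: "ddaddd"
Scanning for consecutive runs:
  'd' x 2
  'a' x 1
  'd' x 3
RLE = "d2a1d3"


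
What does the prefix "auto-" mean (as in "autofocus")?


Prefix: auto-
Example: autofocus = auto- + focus
Meaning = self


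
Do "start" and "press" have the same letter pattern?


Pattern of "start": [0, 1, 2, 3, 1]
Pattern of "press": [0, 1, 2, 3, 3]
Patterns do not match
Same pattern = No


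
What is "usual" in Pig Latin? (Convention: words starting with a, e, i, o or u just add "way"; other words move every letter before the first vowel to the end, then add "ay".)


Word: "usual"
Starts with vowel → add 'way'
Pig Latin = "usualway"


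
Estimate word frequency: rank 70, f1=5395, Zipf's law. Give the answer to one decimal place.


Zipf's law: f(r) = f(1) / r
f(1) = 5395
f(70) = 5395 / 70
= 77.1 occurrences


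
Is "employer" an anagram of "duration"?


Word 1: "duration" → sorted: adinortu
Word 2: "employer" → sorted: eelmopry
Same letters? adinortu != eelmopry
Anagram = No


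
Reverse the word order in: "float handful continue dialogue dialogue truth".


Original: "float handful continue dialogue dialogue truth"
Words (1..n): float | handful | continue | dialogue | dialogue | truth
Reversed (n..1): truth | dialogue | dialogue | continue | handful | float
Result = "truth dialogue dialogue continue handful float"


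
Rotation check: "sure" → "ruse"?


Word: "sure", Candidate: "ruse"
Method: check if candidate is substring of word+word
"suresure" contains "ruse"? No
Is rotation = No


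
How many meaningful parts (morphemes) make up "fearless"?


Word: "fearless"
Morphemes: fear / -less
Each morpheme carries meaning
= 2 morphemes


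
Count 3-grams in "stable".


Word: "stable" (length 6)
Number of 3-grams = length - 3 + 1 = 6 - 3 + 1
= 4


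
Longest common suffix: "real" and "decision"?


Word 1: "real"
Word 2: "decision"
Comparing from end:
  Pos -1: 'l' != 'n' (stop)
LCS = "" (length 0)


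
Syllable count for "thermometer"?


Word: "thermometer"
Syllable breakdown: ther · mom · e · ter
Counting: 4 parts
= 4 syllables


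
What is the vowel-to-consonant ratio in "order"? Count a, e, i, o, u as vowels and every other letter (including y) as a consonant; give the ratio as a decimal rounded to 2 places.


Word: "order"
Vowels (a,e,i,o,u): 2
Consonants: 3
Ratio = 2/3
= 0.67


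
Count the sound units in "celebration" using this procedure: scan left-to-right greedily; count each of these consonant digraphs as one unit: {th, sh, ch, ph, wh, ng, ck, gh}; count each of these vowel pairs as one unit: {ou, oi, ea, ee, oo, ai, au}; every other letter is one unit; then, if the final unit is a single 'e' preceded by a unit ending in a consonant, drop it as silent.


Word: "celebration" (11 letters)
Left-to-right scan:
  1. 'c' (letter)
  2. 'e' (letter)
  3. 'l' (letter)
  4. 'e' (letter)
  5. 'b' (letter)
  6. 'r' (letter)
  7. 'a' (letter)
  8. 't' (letter)
  9. 'i' (letter)
  10. 'o' (letter)
  11. 'n' (letter)
Units from scan: 11
Sound units = 11 units


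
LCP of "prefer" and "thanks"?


Word 1: "prefer"
Word 2: "thanks"
Comparing from start:
  Pos 0: 'p' != 't' (stop)
LCP = "" (length 0)


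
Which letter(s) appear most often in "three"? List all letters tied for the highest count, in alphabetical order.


Word: "three"
Letter counts:
  'e': 2
  'h': 1
  'r': 1
  't': 1
Maximum count = 2
Most frequent = 'e' (2 times each)


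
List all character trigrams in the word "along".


Word: "along" (length 5)
Number of trigrams = 5 - 3 + 1 = 3
  Position 0: "alo"
  Position 1: "lon"
  Position 2: "ong"
Trigrams = "alo", "lon", "ong"


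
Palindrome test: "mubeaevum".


Word: "mubeaevum"
Reversed: "muveaebum"
Forward == Backward? mubeaevum != muveaebum
Palindrome = No


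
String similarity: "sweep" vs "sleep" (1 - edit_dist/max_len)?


Word 1: "sweep" (length 5)
Word 2: "sleep" (length 5)
One optimal edit sequence:
  1. keep 's'
  2. substitute 'w' -> 'l'  (+1)
  3. keep 'e'
  4. keep 'e'
  5. keep 'p'
Edit distance = 1
Max length = max(5, 5) = 5
Similarity = 1 - 1/5
= 0.8000


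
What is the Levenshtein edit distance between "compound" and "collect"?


Word 1: "compound" (length 8)
Word 2: "collect" (length 7)
One optimal edit sequence (insert/delete/substitute each cost 1):
  1. keep 'c'
  2. keep 'o'
  3. delete 'm'  (+1)
  4. substitute 'p' -> 'l'  (+1)
  5. substitute 'o' -> 'l'  (+1)
  6. substitute 'u' -> 'e'  (+1)
  7. substitute 'n' -> 'c'  (+1)
  8. substitute 'd' -> 't'  (+1)
Total edit operations: 6
Edit distance = 6


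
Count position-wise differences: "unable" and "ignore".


Comparing character by character (same length = 6):
  Pos 0: 'u' vs 'i' !=
  Pos 1: 'n' vs 'g' !=
  Pos 2: 'a' vs 'n' !=
  Pos 3: 'b' vs 'o' !=
  Pos 4: 'l' vs 'r' !=
  Pos 5: 'e' vs 'e' =
Hamming distance = 5


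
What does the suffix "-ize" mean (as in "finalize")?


Suffix: -ize
Example: finalize (final + -ize)
Meaning = to make


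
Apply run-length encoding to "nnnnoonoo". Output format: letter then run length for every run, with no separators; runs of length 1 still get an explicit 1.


String: "nnnnoonoo"
Scanning for consecutive runs:
  'n' x 4
  'o' x 2
  'n' x 1
  'o' x 2
RLE = "n4o2n1o2"


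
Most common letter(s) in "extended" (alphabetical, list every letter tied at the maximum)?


Word: "extended"
Letter counts:
  'd': 2
  'e': 3
  'n': 1
  't': 1
  'x': 1
Maximum count = 3
Most frequent = 'e' (3 times each)


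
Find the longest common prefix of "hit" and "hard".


Word 1: "hit"
Word 2: "hard"
Comparing from start:
  Pos 0: 'h' == 'h'
  Pos 1: 'i' != 'a' (stop)
LCP = "h" (length 1)


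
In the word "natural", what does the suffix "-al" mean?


Suffix: -al
As in: natural -> nature + -al, with a spelling change
Meaning = relating to


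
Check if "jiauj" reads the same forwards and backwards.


Word: "jiauj"
Reversed: "juaij"
Forward == Backward? jiauj != juaij
Palindrome = No


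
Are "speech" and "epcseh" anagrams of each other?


Word 1: "speech" → sorted: ceehps
Word 2: "epcseh" → sorted: ceehps
Same letters? ceehps == ceehps
Anagram = Yes


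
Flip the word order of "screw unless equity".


Original: "screw unless equity"
Words (1..n): screw | unless | equity
Reversed (n..1): equity | unless | screw
Result = "equity unless screw"


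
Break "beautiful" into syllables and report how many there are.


Word: "beautiful"
Syllable breakdown: beau | ti | ful
Counting: 3 parts
= 3 syllables


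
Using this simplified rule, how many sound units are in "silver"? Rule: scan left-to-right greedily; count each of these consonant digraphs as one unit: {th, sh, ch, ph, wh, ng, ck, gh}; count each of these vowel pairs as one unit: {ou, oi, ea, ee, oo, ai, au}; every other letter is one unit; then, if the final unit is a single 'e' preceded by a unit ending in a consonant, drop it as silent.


Word: "silver" (6 letters)
Left-to-right scan:
  [1] 's' (letter)
  [2] 'i' (letter)
  [3] 'l' (letter)
  [4] 'v' (letter)
  [5] 'e' (letter)
  [6] 'r' (letter)
Units from scan: 6
Sound units = 6 units


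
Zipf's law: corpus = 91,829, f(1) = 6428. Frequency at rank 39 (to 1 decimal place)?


Zipf's law: f(r) = f(1) / r
f(1) = 6428
f(39) = 6428 / 39
= 164.8 occurrences


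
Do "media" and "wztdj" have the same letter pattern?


Pattern of "media": [0, 1, 2, 3, 4]
Pattern of "wztdj": [0, 1, 2, 3, 4]
Patterns match
Same pattern = Yes


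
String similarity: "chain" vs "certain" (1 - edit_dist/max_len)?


Word 1: "chain" (length 5)
Word 2: "certain" (length 7)
One optimal edit sequence:
  1. keep 'c'
  2. insert 'e'  (+1)
  3. insert 'r'  (+1)
  4. substitute 'h' -> 't'  (+1)
  5. keep 'a'
  6. keep 'i'
  7. keep 'n'
Edit distance = 3
Max length = max(5, 7) = 7
Similarity = 1 - 3/7
= 0.5714


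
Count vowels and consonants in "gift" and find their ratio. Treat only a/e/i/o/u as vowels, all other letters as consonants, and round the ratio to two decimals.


Word: "gift"
Vowels (a,e,i,o,u): 1
Consonants: 3
Ratio = 1/3
= 0.33


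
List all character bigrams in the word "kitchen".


Word: "kitchen" (length 7)
Number of bigrams = 7 - 2 + 1 = 6
  Position 0: "ki"
  Position 1: "it"
  Position 2: "tc"
  Position 3: "ch"
  Position 4: "he"
  Position 5: "en"
Bigrams = "ki", "it", "tc", "ch", "he", "en"


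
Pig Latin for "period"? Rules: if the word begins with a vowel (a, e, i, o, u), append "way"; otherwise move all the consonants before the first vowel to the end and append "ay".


Word: "period"
Starts with consonant(s) → move to end, add 'ay'
Consonant cluster: "p"
Pig Latin = "eriodpay"


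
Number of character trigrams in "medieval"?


Word: "medieval" (length 8)
Number of 3-grams = length - 3 + 1 = 8 - 3 + 1
= 6


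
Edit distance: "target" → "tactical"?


Word 1: "target" (length 6)
Word 2: "tactical" (length 8)
One optimal edit sequence (insert/delete/substitute each cost 1):
  1. keep 't'
  2. keep 'a'
  3. insert 'c'  (+1)
  4. insert 't'  (+1)
  5. substitute 'r' -> 'i'  (+1)
  6. substitute 'g' -> 'c'  (+1)
  7. substitute 'e' -> 'a'  (+1)
  8. substitute 't' -> 'l'  (+1)
Total edit operations: 6
Edit distance = 6


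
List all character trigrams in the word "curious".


Word: "curious" (length 7)
Number of trigrams = 7 - 3 + 1 = 5
  Position 0: "cur"
  Position 1: "uri"
  Position 2: "rio"
  Position 3: "iou"
  Position 4: "ous"
Trigrams = "cur", "uri", "rio", "iou", "ous"


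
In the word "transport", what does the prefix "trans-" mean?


Prefix: trans-
Example: transport (trans- + port)
Meaning = across


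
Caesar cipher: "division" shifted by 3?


Word: "division"
Shift: 3
Each letter → (letter + shift) mod 26:
  'd' (3) + 3 = 6 → 'g'
  'i' (8) + 3 = 11 → 'l'
  'v' (21) + 3 = 24 → 'y'
  'i' (8) + 3 = 11 → 'l'
  's' (18) + 3 = 21 → 'v'
  'i' (8) + 3 = 11 → 'l'
  'o' (14) + 3 = 17 → 'r'
  'n' (13) + 3 = 16 → 'q'
Result = "glylvlrq"


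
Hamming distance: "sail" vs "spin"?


Comparing character by character (same length = 4):
  Pos 0: 's' vs 's' =
  Pos 1: 'a' vs 'p' !=
  Pos 2: 'i' vs 'i' =
  Pos 3: 'l' vs 'n' !=
Hamming distance = 2


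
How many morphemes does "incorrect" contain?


Word: "incorrect"
Morphemes: in- / correct
Each morpheme carries meaning
= 2 morphemes


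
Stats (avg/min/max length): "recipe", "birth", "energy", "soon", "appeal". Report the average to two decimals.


Lengths: "recipe"=6, "birth"=5, "energy"=6, "soon"=4, "appeal"=6
Sum = 27, Count = 5
Average = 27/5 = 5.40
= avg=5.40, min=4, max=6


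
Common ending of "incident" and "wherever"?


Word 1: "incident"
Word 2: "wherever"
Comparing from end:
  Pos -1: 't' != 'r' (stop)
LCS = "" (length 0)


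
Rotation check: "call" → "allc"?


Word: "call", Candidate: "allc"
Method: check if candidate is substring of word+word
"callcall" contains "allc"? Yes
Is rotation = Yes


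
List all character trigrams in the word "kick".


Word: "kick" (length 4)
Number of trigrams = 4 - 3 + 1 = 2
  Position 0: "kic"
  Position 1: "ick"
Trigrams = "kic", "ick"


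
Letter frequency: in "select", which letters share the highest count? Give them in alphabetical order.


Word: "select"
Letter counts:
  'c': 1
  'e': 2
  'l': 1
  's': 1
  't': 1
Maximum count = 2
Most frequent = 'e' (2 times each)


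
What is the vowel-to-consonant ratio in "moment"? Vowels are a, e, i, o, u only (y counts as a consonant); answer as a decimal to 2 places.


Word: "moment"
Vowels (a,e,i,o,u): 2
Consonants: 4
Ratio = 2/4
= 0.50


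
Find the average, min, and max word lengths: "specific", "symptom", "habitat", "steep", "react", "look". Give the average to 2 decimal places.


Lengths: "specific"=8, "symptom"=7, "habitat"=7, "steep"=5, "react"=5, "look"=4
Sum = 36, Count = 6
Average = 36/6 = 6.00
= avg=6.00, min=4, max=8


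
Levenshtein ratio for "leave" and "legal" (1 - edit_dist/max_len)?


Word 1: "leave" (length 5)
Word 2: "legal" (length 5)
One optimal edit sequence:
  1. keep 'l'
  2. keep 'e'
  3. substitute 'a' -> 'g'  (+1)
  4. substitute 'v' -> 'a'  (+1)
  5. substitute 'e' -> 'l'  (+1)
Edit distance = 3
Max length = max(5, 5) = 5
Similarity = 1 - 3/5
= 0.4000


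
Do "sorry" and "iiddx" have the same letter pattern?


Pattern of "sorry": [0, 1, 2, 2, 3]
Pattern of "iiddx": [0, 0, 1, 1, 2]
Patterns do not match
Same pattern = No


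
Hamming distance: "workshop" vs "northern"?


Comparing character by character (same length = 8):
  Pos 0: 'w' vs 'n' !=
  Pos 1: 'o' vs 'o' =
  Pos 2: 'r' vs 'r' =
  Pos 3: 'k' vs 't' !=
  Pos 4: 's' vs 'h' !=
  Pos 5: 'h' vs 'e' !=
  Pos 6: 'o' vs 'r' !=
  Pos 7: 'p' vs 'n' !=
Hamming distance = 6


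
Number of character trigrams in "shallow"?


Word: "shallow" (length 7)
Number of 3-grams = length - 3 + 1 = 7 - 3 + 1
= 5


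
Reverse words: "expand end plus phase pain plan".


Original: "expand end plus phase pain plan"
Words (1..n): expand | end | plus | phase | pain | plan
Reversed (n..1): plan | pain | phase | plus | end | expand
Result = "plan pain phase plus end expand"


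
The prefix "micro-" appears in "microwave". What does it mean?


Prefix: micro-
Example: microwave (micro- + wave)
Meaning = small


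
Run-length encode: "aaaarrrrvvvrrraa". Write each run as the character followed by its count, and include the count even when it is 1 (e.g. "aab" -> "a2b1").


String: "aaaarrrrvvvrrraa"
Scanning for consecutive runs:
  'a' x 4
  'r' x 4
  'v' x 3
  'r' x 3
  'a' x 2
RLE = "a4r4v3r3a2"


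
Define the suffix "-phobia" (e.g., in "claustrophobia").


Suffix: -phobia
Example: claustrophobia (claustro- + -phobia)
Meaning = fear of


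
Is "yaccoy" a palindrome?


Word: "yaccoy"
Reversed: "yoccay"
Forward == Backward? yaccoy != yoccay
Palindrome = No


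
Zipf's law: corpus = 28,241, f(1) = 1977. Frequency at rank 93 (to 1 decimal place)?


Zipf's law: f(r) = f(1) / r
f(1) = 1977
f(93) = 1977 / 93
= 21.3 occurrences


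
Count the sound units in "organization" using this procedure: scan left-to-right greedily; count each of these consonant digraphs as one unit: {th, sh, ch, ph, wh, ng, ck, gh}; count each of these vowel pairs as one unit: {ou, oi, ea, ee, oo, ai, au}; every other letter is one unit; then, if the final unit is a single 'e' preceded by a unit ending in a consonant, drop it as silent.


Word: "organization" (12 letters)
Left-to-right scan:
  [1] 'o' (letter)
  [2] 'r' (letter)
  [3] 'g' (letter)
  [4] 'a' (letter)
  [5] 'n' (letter)
  [6] 'i' (letter)
  [7] 'z' (letter)
  [8] 'a' (letter)
  [9] 't' (letter)
  [10] 'i' (letter)
  [11] 'o' (letter)
  [12] 'n' (letter)
Units from scan: 12
Sound units = 12 units


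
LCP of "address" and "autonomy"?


Word 1: "address"
Word 2: "autonomy"
Comparing from start:
  Pos 0: 'a' == 'a'
  Pos 1: 'd' != 'u' (stop)
LCP = "a" (length 1)


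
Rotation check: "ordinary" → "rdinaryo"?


Word: "ordinary", Candidate: "rdinaryo"
Method: check if candidate is substring of word+word
"ordinaryordinary" contains "rdinaryo"? Yes
Is rotation = Yes


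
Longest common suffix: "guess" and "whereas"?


Word 1: "guess"
Word 2: "whereas"
Comparing from end:
  Pos -1: 's' == 's'
  Pos -2: 's' != 'a' (stop)
LCS = "s" (length 1)


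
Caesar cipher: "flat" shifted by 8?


Word: "flat"
Shift: 8
Each letter → (letter + shift) mod 26:
  'f' (5) + 8 = 13 → 'n'
  'l' (11) + 8 = 19 → 't'
  'a' (0) + 8 = 8 → 'i'
  't' (19) + 8 = 1 → 'b'
Result = "ntib"


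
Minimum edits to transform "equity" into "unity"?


Word 1: "equity" (length 6)
Word 2: "unity" (length 5)
One optimal edit sequence (insert/delete/substitute each cost 1):
  1. delete 'e'  (+1)
  2. substitute 'q' -> 'u'  (+1)
  3. substitute 'u' -> 'n'  (+1)
  4. keep 'i'
  5. keep 't'
  6. keep 'y'
Total edit operations: 3
Edit distance = 3


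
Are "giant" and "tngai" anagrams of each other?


Word 1: "giant" → sorted: agint
Word 2: "tngai" → sorted: agint
Same letters? agint == agint
Anagram = Yes


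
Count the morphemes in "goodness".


Word: "goodness"
Morphemes: good / -ness
Each morpheme carries meaning
= 2 morphemes


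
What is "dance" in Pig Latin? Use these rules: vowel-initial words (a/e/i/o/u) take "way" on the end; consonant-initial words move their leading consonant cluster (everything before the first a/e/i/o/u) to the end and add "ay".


Word: "dance"
Starts with consonant(s) → move to end, add 'ay'
Consonant cluster: "d"
Pig Latin = "anceday"


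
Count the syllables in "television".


Word: "television"
Syllable breakdown: tel-e-vi-sion
Counting: 4 parts
= 4 syllables


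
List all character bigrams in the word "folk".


Word: "folk" (length 4)
Number of bigrams = 4 - 2 + 1 = 3
  Position 0: "fo"
  Position 1: "ol"
  Position 2: "lk"
Bigrams = "fo", "ol", "lk"


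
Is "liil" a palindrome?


Word: "liil"
Reversed: "liil"
Forward == Backward? liil == liil
Palindrome = Yes


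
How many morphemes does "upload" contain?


Word: "upload"
Morphemes: up- + load
Each morpheme carries meaning
= 2 morphemes


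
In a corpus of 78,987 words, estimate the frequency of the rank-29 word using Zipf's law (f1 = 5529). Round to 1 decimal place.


Zipf's law: f(r) = f(1) / r
f(1) = 5529
f(29) = 5529 / 29
= 190.7 occurrences


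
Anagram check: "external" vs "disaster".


Word 1: "external" → sorted: aeelnrtx
Word 2: "disaster" → sorted: adeirsst
Same letters? aeelnrtx != adeirsst
Anagram = No


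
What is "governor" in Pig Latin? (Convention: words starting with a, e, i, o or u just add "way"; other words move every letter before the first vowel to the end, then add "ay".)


Word: "governor"
Starts with consonant(s) → move to end, add 'ay'
Consonant cluster: "g"
Pig Latin = "overnorgay"


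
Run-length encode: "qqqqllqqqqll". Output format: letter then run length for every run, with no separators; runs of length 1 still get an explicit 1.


String: "qqqqllqqqqll"
Scanning for consecutive runs:
  'q' x 4
  'l' x 2
  'q' x 4
  'l' x 2
RLE = "q4l2q4l2"


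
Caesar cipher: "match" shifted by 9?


Word: "match"
Shift: 9
Each letter → (letter + shift) mod 26:
  'm' (12) + 9 = 21 → 'v'
  'a' (0) + 9 = 9 → 'j'
  't' (19) + 9 = 2 → 'c'
  'c' (2) + 9 = 11 → 'l'
  'h' (7) + 9 = 16 → 'q'
Result = "vjclq"


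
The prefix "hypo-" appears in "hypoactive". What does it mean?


Prefix: hypo-
As in: hypoactive -> hypo- + active
Meaning = under / below normal


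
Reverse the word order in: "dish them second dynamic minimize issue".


Original: "dish them second dynamic minimize issue"
Words (1..n): dish | them | second | dynamic | minimize | issue
Reversed (n..1): issue | minimize | dynamic | second | them | dish
Result = "issue minimize dynamic second them dish"


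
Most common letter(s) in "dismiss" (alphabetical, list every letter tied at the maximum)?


Word: "dismiss"
Letter counts:
  'd': 1
  'i': 2
  'm': 1
  's': 3
Maximum count = 3
Most frequent = 's' (3 times each)


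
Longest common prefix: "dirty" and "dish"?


Word 1: "dirty"
Word 2: "dish"
Comparing from start:
  Pos 0: 'd' == 'd'
  Pos 1: 'i' == 'i'
  Pos 2: 'r' != 's' (stop)
LCP = "di" (length 2)


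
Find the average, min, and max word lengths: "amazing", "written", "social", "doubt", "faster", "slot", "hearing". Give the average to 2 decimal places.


Lengths: "amazing"=7, "written"=7, "social"=6, "doubt"=5, "faster"=6, "slot"=4, "hearing"=7
Sum = 42, Count = 7
Average = 42/7 = 6.00
= avg=6.00, min=4, max=7


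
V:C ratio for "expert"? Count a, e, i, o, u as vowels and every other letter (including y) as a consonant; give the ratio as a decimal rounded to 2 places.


Word: "expert"
Vowels (a,e,i,o,u): 2
Consonants: 4
Ratio = 2/4
= 0.50


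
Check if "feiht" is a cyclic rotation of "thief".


Word: "thief", Candidate: "feiht"
Method: check if candidate is substring of word+word
"thiefthief" contains "feiht"? No
Is rotation = No


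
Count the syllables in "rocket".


Word: "rocket"
Syllable breakdown: rock / et
Counting: 2 parts
= 2 syllables


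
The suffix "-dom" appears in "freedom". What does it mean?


Suffix: -dom
Example: freedom = free + -dom
Meaning = state / realm


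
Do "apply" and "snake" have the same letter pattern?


Pattern of "apply": [0, 1, 1, 2, 3]
Pattern of "snake": [0, 1, 2, 3, 4]
Patterns do not match
Same pattern = No


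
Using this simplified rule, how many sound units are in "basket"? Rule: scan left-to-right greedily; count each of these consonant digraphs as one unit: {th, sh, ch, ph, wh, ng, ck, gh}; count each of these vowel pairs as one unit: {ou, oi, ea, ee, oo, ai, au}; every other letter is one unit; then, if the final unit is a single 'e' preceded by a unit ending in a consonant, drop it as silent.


Word: "basket" (6 letters)
Left-to-right scan:
  [1] 'b' (letter)
  [2] 'a' (letter)
  [3] 's' (letter)
  [4] 'k' (letter)
  [5] 'e' (letter)
  [6] 't' (letter)
Units from scan: 6
Sound units = 6 units


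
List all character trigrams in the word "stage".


Word: "stage" (length 5)
Number of trigrams = 5 - 3 + 1 = 3
  Position 0: "sta"
  Position 1: "tag"
  Position 2: "age"
Trigrams = "sta", "tag", "age"


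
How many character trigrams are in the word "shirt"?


Word: "shirt" (length 5)
Number of 3-grams = length - 3 + 1 = 5 - 3 + 1
= 3


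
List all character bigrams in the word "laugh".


Word: "laugh" (length 5)
Number of bigrams = 5 - 2 + 1 = 4
  Position 0: "la"
  Position 1: "au"
  Position 2: "ug"
  Position 3: "gh"
Bigrams = "la", "au", "ug", "gh"


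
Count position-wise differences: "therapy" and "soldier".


Comparing character by character (same length = 7):
  Pos 0: 't' vs 's' !=
  Pos 1: 'h' vs 'o' !=
  Pos 2: 'e' vs 'l' !=
  Pos 3: 'r' vs 'd' !=
  Pos 4: 'a' vs 'i' !=
  Pos 5: 'p' vs 'e' !=
  Pos 6: 'y' vs 'r' !=
Hamming distance = 7


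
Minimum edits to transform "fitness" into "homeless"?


Word 1: "fitness" (length 7)
Word 2: "homeless" (length 8)
One optimal edit sequence (insert/delete/substitute each cost 1):
  1. insert 'h'  (+1)
  2. substitute 'f' -> 'o'  (+1)
  3. substitute 'i' -> 'm'  (+1)
  4. substitute 't' -> 'e'  (+1)
  5. substitute 'n' -> 'l'  (+1)
  6. keep 'e'
  7. keep 's'
  8. keep 's'
Total edit operations: 5
Edit distance = 5


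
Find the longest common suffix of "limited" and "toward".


Word 1: "limited"
Word 2: "toward"
Comparing from end:
  Pos -1: 'd' == 'd'
  Pos -2: 'e' != 'r' (stop)
LCS = "d" (length 1)


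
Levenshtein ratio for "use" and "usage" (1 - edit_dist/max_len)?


Word 1: "use" (length 3)
Word 2: "usage" (length 5)
One optimal edit sequence:
  1. keep 'u'
  2. keep 's'
  3. insert 'a'  (+1)
  4. insert 'g'  (+1)
  5. keep 'e'
Edit distance = 2
Max length = max(3, 5) = 5
Similarity = 1 - 2/5
= 0.6000


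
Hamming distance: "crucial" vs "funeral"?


Comparing character by character (same length = 7):
  Pos 0: 'c' vs 'f' !=
  Pos 1: 'r' vs 'u' !=
  Pos 2: 'u' vs 'n' !=
  Pos 3: 'c' vs 'e' !=
  Pos 4: 'i' vs 'r' !=
  Pos 5: 'a' vs 'a' =
  Pos 6: 'l' vs 'l' =
Hamming distance = 5


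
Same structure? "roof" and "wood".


Pattern of "roof": [0, 1, 1, 2]
Pattern of "wood": [0, 1, 1, 2]
Patterns match
Same pattern = Yes


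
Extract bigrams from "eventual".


Word: "eventual" (length 8)
Number of bigrams = 8 - 2 + 1 = 7
  Position 0: "ev"
  Position 1: "ve"
  Position 2: "en"
  Position 3: "nt"
  Position 4: "tu"
  Position 5: "ua"
  Position 6: "al"
Bigrams = "ev", "ve", "en", "nt", "tu", "ua", "al"


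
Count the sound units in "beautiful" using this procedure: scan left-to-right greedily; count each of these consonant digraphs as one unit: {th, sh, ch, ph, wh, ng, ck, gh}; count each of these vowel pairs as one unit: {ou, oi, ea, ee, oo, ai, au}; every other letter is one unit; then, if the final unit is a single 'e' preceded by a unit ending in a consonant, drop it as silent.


Word: "beautiful" (9 letters)
Left-to-right scan:
  1. 'b' (letter)
  2. 'ea' (vowel-pair)
  3. 'u' (letter)
  4. 't' (letter)
  5. 'i' (letter)
  6. 'f' (letter)
  7. 'u' (letter)
  8. 'l' (letter)
Units from scan: 8
Sound units = 8 units


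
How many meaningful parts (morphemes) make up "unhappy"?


Word: "unhappy"
Morphemes: un- + happy
Each morpheme carries meaning
= 2 morphemes


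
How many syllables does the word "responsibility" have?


Word: "responsibility"
Syllable breakdown: re | spon | si | bil | i | ty
Counting: 6 parts
= 6 syllables


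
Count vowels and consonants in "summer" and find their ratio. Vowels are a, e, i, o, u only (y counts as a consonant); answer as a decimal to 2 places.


Word: "summer"
Vowels (a,e,i,o,u): 2
Consonants: 4
Ratio = 2/4
= 0.50


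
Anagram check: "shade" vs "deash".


Word 1: "shade" → sorted: adehs
Word 2: "deash" → sorted: adehs
Same letters? adehs == adehs
Anagram = Yes


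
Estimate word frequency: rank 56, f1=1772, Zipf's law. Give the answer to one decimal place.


Zipf's law: f(r) = f(1) / r
f(1) = 1772
f(56) = 1772 / 56
= 31.6 occurrences


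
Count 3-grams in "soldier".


Word: "soldier" (length 7)
Number of 3-grams = length - 3 + 1 = 7 - 3 + 1
= 5


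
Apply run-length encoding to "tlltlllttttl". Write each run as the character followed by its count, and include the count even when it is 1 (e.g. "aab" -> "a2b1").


String: "tlltlllttttl"
Scanning for consecutive runs:
  't' x 1
  'l' x 2
  't' x 1
  'l' x 3
  't' x 4
  'l' x 1
RLE = "t1l2t1l3t4l1"


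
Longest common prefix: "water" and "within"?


Word 1: "water"
Word 2: "within"
Comparing from start:
  Pos 0: 'w' == 'w'
  Pos 1: 'a' != 'i' (stop)
LCP = "w" (length 1)


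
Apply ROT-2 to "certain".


Word: "certain"
Shift: 2
Each letter → (letter + shift) mod 26:
  'c' (2) + 2 = 4 → 'e'
  'e' (4) + 2 = 6 → 'g'
  'r' (17) + 2 = 19 → 't'
  't' (19) + 2 = 21 → 'v'
  'a' (0) + 2 = 2 → 'c'
  'i' (8) + 2 = 10 → 'k'
  'n' (13) + 2 = 15 → 'p'
Result = "egtvckp"


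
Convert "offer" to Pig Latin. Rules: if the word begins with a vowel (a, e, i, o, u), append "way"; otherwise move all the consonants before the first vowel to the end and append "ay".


Word: "offer"
Starts with vowel → add 'way'
Pig Latin = "offerway"


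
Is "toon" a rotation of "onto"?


Word: "onto", Candidate: "toon"
Method: check if candidate is substring of word+word
"ontoonto" contains "toon"? Yes
Is rotation = Yes


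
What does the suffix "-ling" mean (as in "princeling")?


Suffix: -ling
Example: princeling (prince + -ling)
Meaning = small / young


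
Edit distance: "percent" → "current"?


Word 1: "percent" (length 7)
Word 2: "current" (length 7)
One optimal edit sequence (insert/delete/substitute each cost 1):
  1. substitute 'p' -> 'c'  (+1)
  2. substitute 'e' -> 'u'  (+1)
  3. keep 'r'
  4. substitute 'c' -> 'r'  (+1)
  5. keep 'e'
  6. keep 'n'
  7. keep 't'
Total edit operations: 3
Edit distance = 3


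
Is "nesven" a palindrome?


Word: "nesven"
Reversed: "nevsen"
Forward == Backward? nesven != nevsen
Palindrome = No


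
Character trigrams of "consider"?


Word: "consider" (length 8)
Number of trigrams = 8 - 3 + 1 = 6
  Position 0: "con"
  Position 1: "ons"
  Position 2: "nsi"
  Position 3: "sid"
  Position 4: "ide"
  Position 5: "der"
Trigrams = "con", "ons", "nsi", "sid", "ide", "der"


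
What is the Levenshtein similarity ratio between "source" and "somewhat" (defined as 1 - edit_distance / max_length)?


Word 1: "source" (length 6)
Word 2: "somewhat" (length 8)
One optimal edit sequence:
  1. keep 's'
  2. keep 'o'
  3. insert 'm'  (+1)
  4. insert 'e'  (+1)
  5. substitute 'u' -> 'w'  (+1)
  6. substitute 'r' -> 'h'  (+1)
  7. substitute 'c' -> 'a'  (+1)
  8. substitute 'e' -> 't'  (+1)
Edit distance = 6
Max length = max(6, 8) = 8
Similarity = 1 - 6/8
= 0.2500


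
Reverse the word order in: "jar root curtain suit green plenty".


Original: "jar root curtain suit green plenty"
Words (1..n): jar | root | curtain | suit | green | plenty
Reversed (n..1): plenty | green | suit | curtain | root | jar
Result = "plenty green suit curtain root jar"


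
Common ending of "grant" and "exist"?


Word 1: "grant"
Word 2: "exist"
Comparing from end:
  Pos -1: 't' == 't'
  Pos -2: 'n' != 's' (stop)
LCS = "t" (length 1)


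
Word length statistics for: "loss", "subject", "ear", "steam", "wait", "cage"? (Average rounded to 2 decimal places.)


Lengths: "loss"=4, "subject"=7, "ear"=3, "steam"=5, "wait"=4, "cage"=4
Sum = 27, Count = 6
Average = 27/6 = 4.50
= avg=4.50, min=3, max=7


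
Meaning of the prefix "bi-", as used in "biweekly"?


Prefix: bi-
Example: biweekly (bi- + weekly)
Meaning = two


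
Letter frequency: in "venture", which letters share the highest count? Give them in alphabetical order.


Word: "venture"
Letter counts:
  'e': 2
  'n': 1
  'r': 1
  't': 1
  'u': 1
  'v': 1
Maximum count = 2
Most frequent = 'e' (2 times each)


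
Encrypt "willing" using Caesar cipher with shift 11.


Word: "willing"
Shift: 11
Each letter → (letter + shift) mod 26:
  'w' (22) + 11 = 7 → 'h'
  'i' (8) + 11 = 19 → 't'
  'l' (11) + 11 = 22 → 'w'
  'l' (11) + 11 = 22 → 'w'
  'i' (8) + 11 = 19 → 't'
  'n' (13) + 11 = 24 → 'y'
  'g' (6) + 11 = 17 → 'r'
Result = "htwwtyr"


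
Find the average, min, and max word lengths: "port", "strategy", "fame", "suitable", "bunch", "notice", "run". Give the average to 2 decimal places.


Lengths: "port"=4, "strategy"=8, "fame"=4, "suitable"=8, "bunch"=5, "notice"=6, "run"=3
Sum = 38, Count = 7
Average = 38/7 = 5.43
= avg=5.43, min=3, max=8


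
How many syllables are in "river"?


Word: "river"
Syllable breakdown: riv-er
Counting: 2 parts
= 2 syllables


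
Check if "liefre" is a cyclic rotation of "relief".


Word: "relief", Candidate: "liefre"
Method: check if candidate is substring of word+word
"reliefrelief" contains "liefre"? Yes
Is rotation = Yes
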